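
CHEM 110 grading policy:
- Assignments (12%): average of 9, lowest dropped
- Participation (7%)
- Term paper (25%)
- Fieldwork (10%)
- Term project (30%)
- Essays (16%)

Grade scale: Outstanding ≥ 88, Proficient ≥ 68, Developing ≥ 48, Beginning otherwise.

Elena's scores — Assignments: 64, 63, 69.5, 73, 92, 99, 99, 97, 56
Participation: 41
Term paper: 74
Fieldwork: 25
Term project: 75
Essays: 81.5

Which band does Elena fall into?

Assignments: drop 56 → average of remaining 8 = 656.5/8 = 82.0625
Weighted total:
  Assignments 82.0625 × 0.12 = 9.8475
  Participation 41 × 0.07 = 2.87
  Term paper 74 × 0.25 = 18.5
  Fieldwork 25 × 0.1 = 2.5
  Term project 75 × 0.3 = 22.5
  Essays 81.5 × 0.16 = 13.04
Sum = 69.2575
69.2575 is ≥ 68 and < 88 → Proficient

Proficient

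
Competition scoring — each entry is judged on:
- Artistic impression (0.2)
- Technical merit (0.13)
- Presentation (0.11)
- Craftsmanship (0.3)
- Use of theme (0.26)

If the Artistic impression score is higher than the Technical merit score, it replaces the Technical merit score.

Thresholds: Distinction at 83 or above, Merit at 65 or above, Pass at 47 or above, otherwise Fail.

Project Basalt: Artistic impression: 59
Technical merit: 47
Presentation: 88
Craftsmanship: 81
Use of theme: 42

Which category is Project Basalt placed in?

Artistic impression (59) > Technical merit (47), so Technical merit counts as 59.
Weighted total:
  Artistic impression 59 × 0.2 = 11.8
  Technical merit 59 × 0.13 = 7.67
  Presentation 88 × 0.11 = 9.68
  Craftsmanship 81 × 0.3 = 24.3
  Use of theme 42 × 0.26 = 10.92
Sum = 64.37
64.37 is ≥ 47 and < 65 → Pass

Pass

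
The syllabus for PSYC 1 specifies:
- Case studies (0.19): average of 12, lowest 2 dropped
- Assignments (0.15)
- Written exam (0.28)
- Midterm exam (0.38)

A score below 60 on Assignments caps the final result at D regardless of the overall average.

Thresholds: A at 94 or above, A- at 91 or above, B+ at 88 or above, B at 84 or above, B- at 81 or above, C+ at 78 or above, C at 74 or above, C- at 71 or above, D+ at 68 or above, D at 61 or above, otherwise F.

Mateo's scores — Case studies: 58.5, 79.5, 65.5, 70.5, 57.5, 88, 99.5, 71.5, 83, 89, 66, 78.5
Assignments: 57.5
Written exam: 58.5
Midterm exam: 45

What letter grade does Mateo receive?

F

Case studies: drop 57.5, 58.5 → average of remaining 10 = 791/10 = 79.1
Assignments score 57.5 < 60: minimum not met.
Weighted total:
  Case studies 79.1 × 0.19 = 15.029
  Assignments 57.5 × 0.15 = 8.625
  Written exam 58.5 × 0.28 = 16.38
  Midterm exam 45 × 0.38 = 17.1
Sum = 57.134
57.134 would be F; cap at D applies → F.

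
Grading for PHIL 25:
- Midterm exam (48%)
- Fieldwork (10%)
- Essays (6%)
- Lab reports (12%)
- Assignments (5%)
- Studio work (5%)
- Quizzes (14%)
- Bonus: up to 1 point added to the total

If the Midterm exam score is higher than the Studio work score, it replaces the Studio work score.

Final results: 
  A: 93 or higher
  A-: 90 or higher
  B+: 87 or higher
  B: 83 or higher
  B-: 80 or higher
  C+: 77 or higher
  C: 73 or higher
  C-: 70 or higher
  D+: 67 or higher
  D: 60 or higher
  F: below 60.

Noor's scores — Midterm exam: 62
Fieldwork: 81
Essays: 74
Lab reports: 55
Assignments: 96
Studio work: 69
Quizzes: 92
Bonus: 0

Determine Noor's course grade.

Midterm exam (62) ≤ Studio work (69), so Studio work stays at 69.
Weighted total:
  Midterm exam 62 × 0.48 = 29.76
  Fieldwork 81 × 0.1 = 8.1
  Essays 74 × 0.06 = 4.44
  Lab reports 55 × 0.12 = 6.6
  Assignments 96 × 0.05 = 4.8
  Studio work 69 × 0.05 = 3.45
  Quizzes 92 × 0.14 = 12.88
Sum = 70.03
Bonus: 70.03 + 0 = 70.03
70.03 is ≥ 70 and < 73 → C-

C-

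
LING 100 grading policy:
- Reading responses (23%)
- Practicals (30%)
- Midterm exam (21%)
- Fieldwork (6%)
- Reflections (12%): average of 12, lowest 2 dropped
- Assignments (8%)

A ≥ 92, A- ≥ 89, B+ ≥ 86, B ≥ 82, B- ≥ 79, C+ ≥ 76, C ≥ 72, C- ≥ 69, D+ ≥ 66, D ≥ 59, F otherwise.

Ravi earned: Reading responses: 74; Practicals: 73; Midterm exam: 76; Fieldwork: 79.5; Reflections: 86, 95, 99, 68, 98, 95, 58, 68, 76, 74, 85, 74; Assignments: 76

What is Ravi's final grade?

Reflections: drop 58, 68 → average of remaining 10 = 850/10 = 85
Weighted total:
  Reading responses 74 × 0.23 = 17.02
  Practicals 73 × 0.3 = 21.9
  Midterm exam 76 × 0.21 = 15.96
  Fieldwork 79.5 × 0.06 = 4.77
  Reflections 85 × 0.12 = 10.2
  Assignments 76 × 0.08 = 6.08
Sum = 75.93
75.93 is ≥ 72 and < 76 → C

C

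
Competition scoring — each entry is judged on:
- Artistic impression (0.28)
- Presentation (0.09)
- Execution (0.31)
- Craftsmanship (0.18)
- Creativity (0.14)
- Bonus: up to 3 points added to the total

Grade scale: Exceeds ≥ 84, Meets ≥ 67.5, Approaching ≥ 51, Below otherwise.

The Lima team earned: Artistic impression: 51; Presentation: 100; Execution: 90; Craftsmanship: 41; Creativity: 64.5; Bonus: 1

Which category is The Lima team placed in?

Weighted total:
  Artistic impression 51 × 0.28 = 14.28
  Presentation 100 × 0.09 = 9
  Execution 90 × 0.31 = 27.9
  Craftsmanship 41 × 0.18 = 7.38
  Creativity 64.5 × 0.14 = 9.03
Sum = 67.59
Bonus: 67.59 + 1 = 68.59
68.59 is ≥ 67.5 and < 84 → Meets

Meets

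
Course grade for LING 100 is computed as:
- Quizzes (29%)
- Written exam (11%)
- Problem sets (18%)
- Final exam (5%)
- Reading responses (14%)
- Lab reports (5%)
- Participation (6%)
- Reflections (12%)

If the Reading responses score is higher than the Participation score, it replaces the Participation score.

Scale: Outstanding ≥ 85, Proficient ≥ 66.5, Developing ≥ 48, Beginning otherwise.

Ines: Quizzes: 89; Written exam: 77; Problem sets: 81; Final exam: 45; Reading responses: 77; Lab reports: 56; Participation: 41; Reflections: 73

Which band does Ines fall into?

Proficient

Reading responses (77) > Participation (41), so Participation counts as 77.
Weighted total:
  Quizzes 89 × 0.29 = 25.81
  Written exam 77 × 0.11 = 8.47
  Problem sets 81 × 0.18 = 14.58
  Final exam 45 × 0.05 = 2.25
  Reading responses 77 × 0.14 = 10.78
  Lab reports 56 × 0.05 = 2.8
  Participation 77 × 0.06 = 4.62
  Reflections 73 × 0.12 = 8.76
Sum = 78.07
78.07 is ≥ 66.5 and < 85 → Proficient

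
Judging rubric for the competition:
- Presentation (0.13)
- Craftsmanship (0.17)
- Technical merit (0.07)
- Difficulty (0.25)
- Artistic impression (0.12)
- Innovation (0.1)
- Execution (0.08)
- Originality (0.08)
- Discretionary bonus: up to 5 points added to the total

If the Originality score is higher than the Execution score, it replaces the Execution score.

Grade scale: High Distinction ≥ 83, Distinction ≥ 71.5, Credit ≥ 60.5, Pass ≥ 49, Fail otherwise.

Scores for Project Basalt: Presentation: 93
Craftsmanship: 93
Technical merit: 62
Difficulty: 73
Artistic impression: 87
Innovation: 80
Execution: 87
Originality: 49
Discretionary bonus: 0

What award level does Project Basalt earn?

Distinction

Originality (49) ≤ Execution (87), so Execution stays at 87.
Weighted total:
  Presentation 93 × 0.13 = 12.09
  Craftsmanship 93 × 0.17 = 15.81
  Technical merit 62 × 0.07 = 4.34
  Difficulty 73 × 0.25 = 18.25
  Artistic impression 87 × 0.12 = 10.44
  Innovation 80 × 0.1 = 8
  Execution 87 × 0.08 = 6.96
  Originality 49 × 0.08 = 3.92
Sum = 79.81
Discretionary bonus: 79.81 + 0 = 79.81
79.81 is ≥ 71.5 and < 83 → Distinction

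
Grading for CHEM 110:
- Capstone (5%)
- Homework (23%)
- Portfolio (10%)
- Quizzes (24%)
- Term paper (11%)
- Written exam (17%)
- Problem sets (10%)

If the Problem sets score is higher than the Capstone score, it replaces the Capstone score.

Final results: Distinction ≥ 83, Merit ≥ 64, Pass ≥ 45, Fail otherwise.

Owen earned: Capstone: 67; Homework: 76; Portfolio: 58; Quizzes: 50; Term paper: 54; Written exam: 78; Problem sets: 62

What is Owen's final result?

Problem sets (62) ≤ Capstone (67), so Capstone stays at 67.
Weighted total:
  Capstone 67 × 0.05 = 3.35
  Homework 76 × 0.23 = 17.48
  Portfolio 58 × 0.1 = 5.8
  Quizzes 50 × 0.24 = 12
  Term paper 54 × 0.11 = 5.94
  Written exam 78 × 0.17 = 13.26
  Problem sets 62 × 0.1 = 6.2
Sum = 64.03
64.03 is ≥ 64 and < 83 → Merit

Merit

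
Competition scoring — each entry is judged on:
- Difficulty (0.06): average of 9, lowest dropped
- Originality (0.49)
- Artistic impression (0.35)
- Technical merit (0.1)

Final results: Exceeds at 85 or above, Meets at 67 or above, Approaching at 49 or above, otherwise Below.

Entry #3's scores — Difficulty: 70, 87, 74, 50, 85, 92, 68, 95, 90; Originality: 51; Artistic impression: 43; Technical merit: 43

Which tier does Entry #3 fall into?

Difficulty: drop 50 → average of remaining 8 = 661/8 = 82.625
Weighted total:
  Difficulty 82.625 × 0.06 = 4.9575
  Originality 51 × 0.49 = 24.99
  Artistic impression 43 × 0.35 = 15.05
  Technical merit 43 × 0.1 = 4.3
Sum = 49.2975
49.2975 is ≥ 49 and < 67 → Approaching

Approaching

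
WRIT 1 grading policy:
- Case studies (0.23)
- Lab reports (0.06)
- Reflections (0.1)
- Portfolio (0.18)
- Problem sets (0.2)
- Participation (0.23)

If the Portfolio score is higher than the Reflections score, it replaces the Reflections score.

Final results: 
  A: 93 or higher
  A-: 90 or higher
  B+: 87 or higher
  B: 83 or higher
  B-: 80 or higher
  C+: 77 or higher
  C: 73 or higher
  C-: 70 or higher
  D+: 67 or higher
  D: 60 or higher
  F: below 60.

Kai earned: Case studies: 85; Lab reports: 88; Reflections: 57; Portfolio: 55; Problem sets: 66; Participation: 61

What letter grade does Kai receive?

D+

Portfolio (55) ≤ Reflections (57), so Reflections stays at 57.
Weighted total:
  Case studies 85 × 0.23 = 19.55
  Lab reports 88 × 0.06 = 5.28
  Reflections 57 × 0.1 = 5.7
  Portfolio 55 × 0.18 = 9.9
  Problem sets 66 × 0.2 = 13.2
  Participation 61 × 0.23 = 14.03
Sum = 67.66
67.66 is ≥ 67 and < 70 → D+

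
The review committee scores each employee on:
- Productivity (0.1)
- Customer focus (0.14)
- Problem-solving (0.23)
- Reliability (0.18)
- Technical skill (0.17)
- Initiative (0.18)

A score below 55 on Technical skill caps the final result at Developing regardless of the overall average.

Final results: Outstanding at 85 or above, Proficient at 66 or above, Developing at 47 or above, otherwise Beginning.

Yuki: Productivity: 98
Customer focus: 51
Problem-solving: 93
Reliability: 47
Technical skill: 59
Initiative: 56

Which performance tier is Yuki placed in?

Proficient

Technical skill score 59 ≥ 55: minimum met.
Weighted total:
  Productivity 98 × 0.1 = 9.8
  Customer focus 51 × 0.14 = 7.14
  Problem-solving 93 × 0.23 = 21.39
  Reliability 47 × 0.18 = 8.46
  Technical skill 59 × 0.17 = 10.03
  Initiative 56 × 0.18 = 10.08
Sum = 66.9
66.9 is ≥ 66 and < 85 → Proficient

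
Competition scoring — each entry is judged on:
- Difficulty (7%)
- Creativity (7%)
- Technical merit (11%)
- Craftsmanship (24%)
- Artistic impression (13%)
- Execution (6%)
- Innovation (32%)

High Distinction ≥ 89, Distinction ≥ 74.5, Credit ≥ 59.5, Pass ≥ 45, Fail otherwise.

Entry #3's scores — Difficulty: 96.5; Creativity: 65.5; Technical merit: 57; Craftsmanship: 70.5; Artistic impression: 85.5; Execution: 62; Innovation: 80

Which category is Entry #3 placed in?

Weighted total:
  Difficulty 96.5 × 0.07 = 6.755
  Creativity 65.5 × 0.07 = 4.585
  Technical merit 57 × 0.11 = 6.27
  Craftsmanship 70.5 × 0.24 = 16.92
  Artistic impression 85.5 × 0.13 = 11.115
  Execution 62 × 0.06 = 3.72
  Innovation 80 × 0.32 = 25.6
Sum = 74.965
74.965 is ≥ 74.5 and < 89 → Distinction

Distinction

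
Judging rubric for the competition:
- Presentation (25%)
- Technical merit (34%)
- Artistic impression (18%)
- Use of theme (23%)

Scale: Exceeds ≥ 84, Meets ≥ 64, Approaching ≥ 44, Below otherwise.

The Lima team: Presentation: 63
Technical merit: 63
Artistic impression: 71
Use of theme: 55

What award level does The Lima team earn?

Approaching

Weighted total:
  Presentation 63 × 0.25 = 15.75
  Technical merit 63 × 0.34 = 21.42
  Artistic impression 71 × 0.18 = 12.78
  Use of theme 55 × 0.23 = 12.65
Sum = 62.6
62.6 is ≥ 44 and < 64 → Approaching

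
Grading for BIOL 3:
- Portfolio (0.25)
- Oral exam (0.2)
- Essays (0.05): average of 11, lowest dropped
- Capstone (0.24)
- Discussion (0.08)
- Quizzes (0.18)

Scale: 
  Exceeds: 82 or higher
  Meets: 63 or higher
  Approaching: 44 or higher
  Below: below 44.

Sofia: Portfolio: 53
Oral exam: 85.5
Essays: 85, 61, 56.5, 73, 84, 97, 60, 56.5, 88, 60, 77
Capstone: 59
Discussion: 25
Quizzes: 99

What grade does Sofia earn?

Meets

Essays: drop 56.5 → average of remaining 10 = 741.5/10 = 74.15
Weighted total:
  Portfolio 53 × 0.25 = 13.25
  Oral exam 85.5 × 0.2 = 17.1
  Essays 74.15 × 0.05 = 3.7075
  Capstone 59 × 0.24 = 14.16
  Discussion 25 × 0.08 = 2
  Quizzes 99 × 0.18 = 17.82
Sum = 68.0375
68.0375 is ≥ 63 and < 82 → Meets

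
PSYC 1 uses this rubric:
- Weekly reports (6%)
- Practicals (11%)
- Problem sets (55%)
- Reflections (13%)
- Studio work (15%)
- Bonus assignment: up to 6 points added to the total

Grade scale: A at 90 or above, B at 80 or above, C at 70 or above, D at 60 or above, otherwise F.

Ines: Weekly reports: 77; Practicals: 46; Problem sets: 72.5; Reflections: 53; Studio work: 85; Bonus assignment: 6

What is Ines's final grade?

Weighted total:
  Weekly reports 77 × 0.06 = 4.62
  Practicals 46 × 0.11 = 5.06
  Problem sets 72.5 × 0.55 = 39.875
  Reflections 53 × 0.13 = 6.89
  Studio work 85 × 0.15 = 12.75
Sum = 69.195
Bonus assignment: 69.195 + 6 = 75.195
75.195 is ≥ 70 and < 80 → C

C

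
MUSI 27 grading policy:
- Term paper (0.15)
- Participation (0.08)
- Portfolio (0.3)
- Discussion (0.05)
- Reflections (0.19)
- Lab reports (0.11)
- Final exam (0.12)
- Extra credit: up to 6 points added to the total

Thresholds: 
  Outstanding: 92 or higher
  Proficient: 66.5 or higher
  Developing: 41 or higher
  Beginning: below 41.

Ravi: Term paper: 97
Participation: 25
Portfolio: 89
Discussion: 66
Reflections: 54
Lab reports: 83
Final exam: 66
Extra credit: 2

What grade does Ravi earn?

Proficient

Weighted total:
  Term paper 97 × 0.15 = 14.55
  Participation 25 × 0.08 = 2
  Portfolio 89 × 0.3 = 26.7
  Discussion 66 × 0.05 = 3.3
  Reflections 54 × 0.19 = 10.26
  Lab reports 83 × 0.11 = 9.13
  Final exam 66 × 0.12 = 7.92
Sum = 73.86
Extra credit: 73.86 + 2 = 75.86
75.86 is ≥ 66.5 and < 92 → Proficient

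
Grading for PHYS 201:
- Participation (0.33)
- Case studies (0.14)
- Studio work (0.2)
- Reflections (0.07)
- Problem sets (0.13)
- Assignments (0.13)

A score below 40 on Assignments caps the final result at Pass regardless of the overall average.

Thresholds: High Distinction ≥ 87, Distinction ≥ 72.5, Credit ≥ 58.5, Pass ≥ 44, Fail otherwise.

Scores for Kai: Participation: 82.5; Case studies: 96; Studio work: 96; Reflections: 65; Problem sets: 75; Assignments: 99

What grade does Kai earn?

Assignments score 99 ≥ 40: minimum met.
Weighted total:
  Participation 82.5 × 0.33 = 27.225
  Case studies 96 × 0.14 = 13.44
  Studio work 96 × 0.2 = 19.2
  Reflections 65 × 0.07 = 4.55
  Problem sets 75 × 0.13 = 9.75
  Assignments 99 × 0.13 = 12.87
Sum = 87.035
87.035 ≥ 87 → High Distinction

High Distinction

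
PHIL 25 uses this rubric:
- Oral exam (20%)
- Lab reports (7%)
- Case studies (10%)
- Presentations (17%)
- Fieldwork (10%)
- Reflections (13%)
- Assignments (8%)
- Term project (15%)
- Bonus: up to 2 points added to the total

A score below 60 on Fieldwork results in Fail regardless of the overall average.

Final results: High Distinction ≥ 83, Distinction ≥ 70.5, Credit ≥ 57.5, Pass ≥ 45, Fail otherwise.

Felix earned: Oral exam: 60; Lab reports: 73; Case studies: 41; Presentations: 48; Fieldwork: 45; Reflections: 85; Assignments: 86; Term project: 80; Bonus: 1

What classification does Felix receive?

Fail

Fieldwork score 45 < 60: minimum not met.
Weighted total:
  Oral exam 60 × 0.2 = 12
  Lab reports 73 × 0.07 = 5.11
  Case studies 41 × 0.1 = 4.1
  Presentations 48 × 0.17 = 8.16
  Fieldwork 45 × 0.1 = 4.5
  Reflections 85 × 0.13 = 11.05
  Assignments 86 × 0.08 = 6.88
  Term project 80 × 0.15 = 12
Sum = 63.8
Bonus: 63.8 + 1 = 64.8
Because the Fieldwork minimum was not met, the result is Fail.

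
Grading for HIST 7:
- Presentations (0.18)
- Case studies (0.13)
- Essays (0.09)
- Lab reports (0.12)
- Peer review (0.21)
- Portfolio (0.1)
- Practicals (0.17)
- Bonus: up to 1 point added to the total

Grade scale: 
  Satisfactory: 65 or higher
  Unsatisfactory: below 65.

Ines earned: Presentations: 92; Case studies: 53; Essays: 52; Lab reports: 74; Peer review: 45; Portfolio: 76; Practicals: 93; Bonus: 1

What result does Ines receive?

Weighted total:
  Presentations 92 × 0.18 = 16.56
  Case studies 53 × 0.13 = 6.89
  Essays 52 × 0.09 = 4.68
  Lab reports 74 × 0.12 = 8.88
  Peer review 45 × 0.21 = 9.45
  Portfolio 76 × 0.1 = 7.6
  Practicals 93 × 0.17 = 15.81
Sum = 69.87
Bonus: 69.87 + 1 = 70.87
70.87 ≥ 65 → Satisfactory

Satisfactory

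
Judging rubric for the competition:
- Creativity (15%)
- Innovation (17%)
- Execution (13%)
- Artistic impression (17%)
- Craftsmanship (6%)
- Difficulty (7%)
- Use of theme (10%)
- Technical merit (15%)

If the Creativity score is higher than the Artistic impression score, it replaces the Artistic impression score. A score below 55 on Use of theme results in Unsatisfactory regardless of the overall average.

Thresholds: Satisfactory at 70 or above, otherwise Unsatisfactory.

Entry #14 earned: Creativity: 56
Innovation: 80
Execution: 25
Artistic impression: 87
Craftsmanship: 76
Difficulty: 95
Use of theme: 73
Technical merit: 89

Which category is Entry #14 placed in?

Creativity (56) ≤ Artistic impression (87), so Artistic impression stays at 87.
Use of theme score 73 ≥ 55: minimum met.
Weighted total:
  Creativity 56 × 0.15 = 8.4
  Innovation 80 × 0.17 = 13.6
  Execution 25 × 0.13 = 3.25
  Artistic impression 87 × 0.17 = 14.79
  Craftsmanship 76 × 0.06 = 4.56
  Difficulty 95 × 0.07 = 6.65
  Use of theme 73 × 0.1 = 7.3
  Technical merit 89 × 0.15 = 13.35
Sum = 71.9
71.9 ≥ 70 → Satisfactory

Satisfactory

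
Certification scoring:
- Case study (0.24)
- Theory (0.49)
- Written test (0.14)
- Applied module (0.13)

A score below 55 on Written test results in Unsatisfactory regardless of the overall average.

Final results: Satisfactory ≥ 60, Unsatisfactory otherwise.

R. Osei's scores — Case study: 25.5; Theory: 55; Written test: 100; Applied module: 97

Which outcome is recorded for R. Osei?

Written test score 100 ≥ 55: minimum met.
Weighted total:
  Case study 25.5 × 0.24 = 6.12
  Theory 55 × 0.49 = 26.95
  Written test 100 × 0.14 = 14
  Applied module 97 × 0.13 = 12.61
Sum = 59.68
59.68 < 60 → Unsatisfactory

Unsatisfactory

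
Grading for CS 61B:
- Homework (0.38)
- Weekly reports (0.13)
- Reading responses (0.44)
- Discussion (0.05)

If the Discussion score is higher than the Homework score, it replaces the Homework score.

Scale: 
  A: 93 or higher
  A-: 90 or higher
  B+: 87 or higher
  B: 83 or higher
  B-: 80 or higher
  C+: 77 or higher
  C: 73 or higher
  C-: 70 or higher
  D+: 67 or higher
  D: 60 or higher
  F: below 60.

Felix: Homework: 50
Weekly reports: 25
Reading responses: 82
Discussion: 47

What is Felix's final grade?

Discussion (47) ≤ Homework (50), so Homework stays at 50.
Weighted total:
  Homework 50 × 0.38 = 19
  Weekly reports 25 × 0.13 = 3.25
  Reading responses 82 × 0.44 = 36.08
  Discussion 47 × 0.05 = 2.35
Sum = 60.68
60.68 is ≥ 60 and < 67 → D

D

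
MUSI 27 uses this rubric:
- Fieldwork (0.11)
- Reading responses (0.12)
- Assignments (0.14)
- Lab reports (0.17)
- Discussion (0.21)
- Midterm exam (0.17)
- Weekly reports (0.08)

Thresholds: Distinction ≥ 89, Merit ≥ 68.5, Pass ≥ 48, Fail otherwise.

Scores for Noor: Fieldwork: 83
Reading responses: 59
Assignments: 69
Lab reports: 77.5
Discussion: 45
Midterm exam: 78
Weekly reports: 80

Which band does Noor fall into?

Pass

Weighted total:
  Fieldwork 83 × 0.11 = 9.13
  Reading responses 59 × 0.12 = 7.08
  Assignments 69 × 0.14 = 9.66
  Lab reports 77.5 × 0.17 = 13.175
  Discussion 45 × 0.21 = 9.45
  Midterm exam 78 × 0.17 = 13.26
  Weekly reports 80 × 0.08 = 6.4
Sum = 68.155
68.155 is ≥ 48 and < 68.5 → Pass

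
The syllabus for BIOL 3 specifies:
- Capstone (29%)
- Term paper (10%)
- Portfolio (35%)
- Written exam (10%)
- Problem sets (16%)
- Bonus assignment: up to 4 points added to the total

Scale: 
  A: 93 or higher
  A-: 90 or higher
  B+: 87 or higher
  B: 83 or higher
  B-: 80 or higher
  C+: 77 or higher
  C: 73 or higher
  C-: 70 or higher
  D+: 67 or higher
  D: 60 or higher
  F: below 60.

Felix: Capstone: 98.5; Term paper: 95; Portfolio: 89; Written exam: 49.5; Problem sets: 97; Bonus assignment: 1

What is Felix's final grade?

A-

Weighted total:
  Capstone 98.5 × 0.29 = 28.565
  Term paper 95 × 0.1 = 9.5
  Portfolio 89 × 0.35 = 31.15
  Written exam 49.5 × 0.1 = 4.95
  Problem sets 97 × 0.16 = 15.52
Sum = 89.685
Bonus assignment: 89.685 + 1 = 90.685
90.685 is ≥ 90 and < 93 → A-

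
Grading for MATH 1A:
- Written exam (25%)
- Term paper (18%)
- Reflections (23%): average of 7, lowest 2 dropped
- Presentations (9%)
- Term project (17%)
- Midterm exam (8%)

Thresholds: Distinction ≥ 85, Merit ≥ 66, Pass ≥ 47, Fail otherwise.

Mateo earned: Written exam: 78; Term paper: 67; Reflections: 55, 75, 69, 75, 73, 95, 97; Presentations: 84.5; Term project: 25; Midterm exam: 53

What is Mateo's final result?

Merit

Reflections: drop 55, 69 → average of remaining 5 = 415/5 = 83
Weighted total:
  Written exam 78 × 0.25 = 19.5
  Term paper 67 × 0.18 = 12.06
  Reflections 83 × 0.23 = 19.09
  Presentations 84.5 × 0.09 = 7.605
  Term project 25 × 0.17 = 4.25
  Midterm exam 53 × 0.08 = 4.24
Sum = 66.745
66.745 is ≥ 66 and < 85 → Merit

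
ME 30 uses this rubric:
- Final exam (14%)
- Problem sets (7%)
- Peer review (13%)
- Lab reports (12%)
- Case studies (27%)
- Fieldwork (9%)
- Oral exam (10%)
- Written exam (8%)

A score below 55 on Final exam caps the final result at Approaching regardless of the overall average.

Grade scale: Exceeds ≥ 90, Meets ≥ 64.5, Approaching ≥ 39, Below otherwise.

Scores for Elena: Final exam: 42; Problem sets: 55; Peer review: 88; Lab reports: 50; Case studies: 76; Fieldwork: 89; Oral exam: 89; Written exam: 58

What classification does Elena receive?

Approaching

Final exam score 42 < 55: minimum not met.
Weighted total:
  Final exam 42 × 0.14 = 5.88
  Problem sets 55 × 0.07 = 3.85
  Peer review 88 × 0.13 = 11.44
  Lab reports 50 × 0.12 = 6
  Case studies 76 × 0.27 = 20.52
  Fieldwork 89 × 0.09 = 8.01
  Oral exam 89 × 0.1 = 8.9
  Written exam 58 × 0.08 = 4.64
Sum = 69.24
69.24 would be Meets; cap at Approaching applies → Approaching.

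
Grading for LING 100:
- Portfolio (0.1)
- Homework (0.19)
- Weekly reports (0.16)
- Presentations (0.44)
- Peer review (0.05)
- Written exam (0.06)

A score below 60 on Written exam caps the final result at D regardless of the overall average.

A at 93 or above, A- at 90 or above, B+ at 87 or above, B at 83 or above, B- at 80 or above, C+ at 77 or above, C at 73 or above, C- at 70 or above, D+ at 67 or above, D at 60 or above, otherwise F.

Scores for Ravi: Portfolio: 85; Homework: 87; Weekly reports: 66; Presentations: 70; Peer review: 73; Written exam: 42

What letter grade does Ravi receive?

D

Written exam score 42 < 60: minimum not met.
Weighted total:
  Portfolio 85 × 0.1 = 8.5
  Homework 87 × 0.19 = 16.53
  Weekly reports 66 × 0.16 = 10.56
  Presentations 70 × 0.44 = 30.8
  Peer review 73 × 0.05 = 3.65
  Written exam 42 × 0.06 = 2.52
Sum = 72.56
72.56 would be C-; cap at D applies → D.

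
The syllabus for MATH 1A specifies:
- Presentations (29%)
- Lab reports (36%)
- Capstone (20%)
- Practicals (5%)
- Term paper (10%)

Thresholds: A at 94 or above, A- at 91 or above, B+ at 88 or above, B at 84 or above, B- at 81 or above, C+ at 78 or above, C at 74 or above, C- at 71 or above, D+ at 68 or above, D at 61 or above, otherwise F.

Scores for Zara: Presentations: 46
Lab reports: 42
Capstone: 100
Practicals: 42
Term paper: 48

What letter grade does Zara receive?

F

Weighted total:
  Presentations 46 × 0.29 = 13.34
  Lab reports 42 × 0.36 = 15.12
  Capstone 100 × 0.2 = 20
  Practicals 42 × 0.05 = 2.1
  Term paper 48 × 0.1 = 4.8
Sum = 55.36
55.36 < 61 → F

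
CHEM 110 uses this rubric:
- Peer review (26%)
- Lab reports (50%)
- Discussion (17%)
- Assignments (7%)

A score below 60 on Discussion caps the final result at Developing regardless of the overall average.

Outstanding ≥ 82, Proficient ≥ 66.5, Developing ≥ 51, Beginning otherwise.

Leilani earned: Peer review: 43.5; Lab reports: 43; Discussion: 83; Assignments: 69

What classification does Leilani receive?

Discussion score 83 ≥ 60: minimum met.
Weighted total:
  Peer review 43.5 × 0.26 = 11.31
  Lab reports 43 × 0.5 = 21.5
  Discussion 83 × 0.17 = 14.11
  Assignments 69 × 0.07 = 4.83
Sum = 51.75
51.75 is ≥ 51 and < 66.5 → Developing

Developing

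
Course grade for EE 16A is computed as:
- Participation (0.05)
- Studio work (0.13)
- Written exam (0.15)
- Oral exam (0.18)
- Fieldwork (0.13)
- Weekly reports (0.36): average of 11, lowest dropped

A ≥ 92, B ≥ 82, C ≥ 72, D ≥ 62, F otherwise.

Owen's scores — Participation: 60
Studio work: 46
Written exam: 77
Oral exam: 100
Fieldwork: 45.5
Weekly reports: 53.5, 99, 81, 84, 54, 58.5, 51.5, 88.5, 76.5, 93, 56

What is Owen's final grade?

Weekly reports: drop 51.5 → average of remaining 10 = 744/10 = 74.4
Weighted total:
  Participation 60 × 0.05 = 3
  Studio work 46 × 0.13 = 5.98
  Written exam 77 × 0.15 = 11.55
  Oral exam 100 × 0.18 = 18
  Fieldwork 45.5 × 0.13 = 5.915
  Weekly reports 74.4 × 0.36 = 26.784
Sum = 71.229
71.229 is ≥ 62 and < 72 → D

D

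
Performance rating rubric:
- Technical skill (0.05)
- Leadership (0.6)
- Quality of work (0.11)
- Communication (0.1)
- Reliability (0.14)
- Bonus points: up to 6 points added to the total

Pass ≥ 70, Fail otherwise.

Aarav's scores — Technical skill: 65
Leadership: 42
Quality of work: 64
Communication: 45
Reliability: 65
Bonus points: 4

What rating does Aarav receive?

Weighted total:
  Technical skill 65 × 0.05 = 3.25
  Leadership 42 × 0.6 = 25.2
  Quality of work 64 × 0.11 = 7.04
  Communication 45 × 0.1 = 4.5
  Reliability 65 × 0.14 = 9.1
Sum = 49.09
Bonus points: 49.09 + 4 = 53.09
53.09 < 70 → Fail

Fail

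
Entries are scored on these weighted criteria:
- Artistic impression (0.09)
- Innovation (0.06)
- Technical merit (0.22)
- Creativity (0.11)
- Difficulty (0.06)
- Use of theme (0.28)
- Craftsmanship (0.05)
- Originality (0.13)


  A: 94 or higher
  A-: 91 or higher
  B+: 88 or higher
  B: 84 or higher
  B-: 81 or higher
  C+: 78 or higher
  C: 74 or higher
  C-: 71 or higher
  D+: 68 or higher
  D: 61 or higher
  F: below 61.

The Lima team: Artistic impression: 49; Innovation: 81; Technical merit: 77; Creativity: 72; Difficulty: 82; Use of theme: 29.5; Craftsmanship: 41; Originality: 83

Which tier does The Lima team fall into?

Weighted total:
  Artistic impression 49 × 0.09 = 4.41
  Innovation 81 × 0.06 = 4.86
  Technical merit 77 × 0.22 = 16.94
  Creativity 72 × 0.11 = 7.92
  Difficulty 82 × 0.06 = 4.92
  Use of theme 29.5 × 0.28 = 8.26
  Craftsmanship 41 × 0.05 = 2.05
  Originality 83 × 0.13 = 10.79
Sum = 60.15
60.15 < 61 → F

F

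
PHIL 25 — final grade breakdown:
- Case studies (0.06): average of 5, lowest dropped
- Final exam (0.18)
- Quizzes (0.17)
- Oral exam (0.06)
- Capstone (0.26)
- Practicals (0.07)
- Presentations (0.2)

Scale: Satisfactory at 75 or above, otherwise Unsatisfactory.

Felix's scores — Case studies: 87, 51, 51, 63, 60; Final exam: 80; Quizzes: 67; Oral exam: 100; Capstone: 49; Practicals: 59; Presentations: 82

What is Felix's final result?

Case studies: drop 51 → average of remaining 4 = 261/4 = 65.25
Weighted total:
  Case studies 65.25 × 0.06 = 3.915
  Final exam 80 × 0.18 = 14.4
  Quizzes 67 × 0.17 = 11.39
  Oral exam 100 × 0.06 = 6
  Capstone 49 × 0.26 = 12.74
  Practicals 59 × 0.07 = 4.13
  Presentations 82 × 0.2 = 16.4
Sum = 68.975
68.975 < 75 → Unsatisfactory

Unsatisfactory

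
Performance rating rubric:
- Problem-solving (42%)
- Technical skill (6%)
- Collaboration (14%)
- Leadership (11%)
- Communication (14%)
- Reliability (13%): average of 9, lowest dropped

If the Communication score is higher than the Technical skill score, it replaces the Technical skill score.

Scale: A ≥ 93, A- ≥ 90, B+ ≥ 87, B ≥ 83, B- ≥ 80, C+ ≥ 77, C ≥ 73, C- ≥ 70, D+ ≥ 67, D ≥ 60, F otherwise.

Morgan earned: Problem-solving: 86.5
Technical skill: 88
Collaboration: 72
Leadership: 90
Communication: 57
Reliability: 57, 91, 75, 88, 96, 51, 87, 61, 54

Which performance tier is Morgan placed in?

C+

Reliability: drop 51 → average of remaining 8 = 609/8 = 76.125
Communication (57) ≤ Technical skill (88), so Technical skill stays at 88.
Weighted total:
  Problem-solving 86.5 × 0.42 = 36.33
  Technical skill 88 × 0.06 = 5.28
  Collaboration 72 × 0.14 = 10.08
  Leadership 90 × 0.11 = 9.9
  Communication 57 × 0.14 = 7.98
  Reliability 76.125 × 0.13 = 9.89625
Sum = 79.46625
79.46625 is ≥ 77 and < 80 → C+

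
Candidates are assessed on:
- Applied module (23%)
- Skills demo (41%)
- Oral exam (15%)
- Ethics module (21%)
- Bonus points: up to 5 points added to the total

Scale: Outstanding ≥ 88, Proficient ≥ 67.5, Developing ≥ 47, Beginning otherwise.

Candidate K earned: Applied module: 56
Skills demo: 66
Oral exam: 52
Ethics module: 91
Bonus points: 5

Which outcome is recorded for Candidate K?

Proficient

Weighted total:
  Applied module 56 × 0.23 = 12.88
  Skills demo 66 × 0.41 = 27.06
  Oral exam 52 × 0.15 = 7.8
  Ethics module 91 × 0.21 = 19.11
Sum = 66.85
Bonus points: 66.85 + 5 = 71.85
71.85 is ≥ 67.5 and < 88 → Proficient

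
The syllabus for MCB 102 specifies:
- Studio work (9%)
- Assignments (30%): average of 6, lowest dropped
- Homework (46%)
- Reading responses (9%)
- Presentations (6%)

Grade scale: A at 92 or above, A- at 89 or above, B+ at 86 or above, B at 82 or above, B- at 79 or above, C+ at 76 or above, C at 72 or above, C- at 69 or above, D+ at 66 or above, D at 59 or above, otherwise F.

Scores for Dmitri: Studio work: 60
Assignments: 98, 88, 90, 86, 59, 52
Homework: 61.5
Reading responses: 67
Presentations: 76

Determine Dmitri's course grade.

C-

Assignments: drop 52 → average of remaining 5 = 421/5 = 84.2
Weighted total:
  Studio work 60 × 0.09 = 5.4
  Assignments 84.2 × 0.3 = 25.26
  Homework 61.5 × 0.46 = 28.29
  Reading responses 67 × 0.09 = 6.03
  Presentations 76 × 0.06 = 4.56
Sum = 69.54
69.54 is ≥ 69 and < 72 → C-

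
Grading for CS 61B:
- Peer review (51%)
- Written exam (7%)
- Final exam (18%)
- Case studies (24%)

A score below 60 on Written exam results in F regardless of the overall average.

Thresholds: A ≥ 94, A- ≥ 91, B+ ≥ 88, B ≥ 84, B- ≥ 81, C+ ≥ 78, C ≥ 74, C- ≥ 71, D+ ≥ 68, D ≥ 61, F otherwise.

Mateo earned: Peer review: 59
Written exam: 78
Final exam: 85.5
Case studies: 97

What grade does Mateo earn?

Written exam score 78 ≥ 60: minimum met.
Weighted total:
  Peer review 59 × 0.51 = 30.09
  Written exam 78 × 0.07 = 5.46
  Final exam 85.5 × 0.18 = 15.39
  Case studies 97 × 0.24 = 23.28
Sum = 74.22
74.22 is ≥ 74 and < 78 → C

C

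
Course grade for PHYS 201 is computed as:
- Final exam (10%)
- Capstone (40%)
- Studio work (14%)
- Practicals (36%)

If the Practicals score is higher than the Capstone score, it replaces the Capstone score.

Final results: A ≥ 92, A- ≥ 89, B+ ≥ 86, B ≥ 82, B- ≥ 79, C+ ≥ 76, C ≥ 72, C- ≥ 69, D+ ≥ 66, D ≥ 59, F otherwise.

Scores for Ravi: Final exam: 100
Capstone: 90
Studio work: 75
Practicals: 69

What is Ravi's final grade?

B-

Practicals (69) ≤ Capstone (90), so Capstone stays at 90.
Weighted total:
  Final exam 100 × 0.1 = 10
  Capstone 90 × 0.4 = 36
  Studio work 75 × 0.14 = 10.5
  Practicals 69 × 0.36 = 24.84
Sum = 81.34
81.34 is ≥ 79 and < 82 → B-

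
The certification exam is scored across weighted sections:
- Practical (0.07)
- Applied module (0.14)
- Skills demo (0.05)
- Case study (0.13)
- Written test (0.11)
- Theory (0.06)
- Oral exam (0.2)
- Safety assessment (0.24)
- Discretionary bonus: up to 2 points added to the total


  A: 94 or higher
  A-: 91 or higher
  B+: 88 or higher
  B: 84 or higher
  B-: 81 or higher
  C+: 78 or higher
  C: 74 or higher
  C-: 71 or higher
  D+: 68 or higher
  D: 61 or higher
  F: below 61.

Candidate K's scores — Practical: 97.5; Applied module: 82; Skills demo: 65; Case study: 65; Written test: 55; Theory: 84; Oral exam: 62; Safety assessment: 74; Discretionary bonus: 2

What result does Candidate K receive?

Weighted total:
  Practical 97.5 × 0.07 = 6.825
  Applied module 82 × 0.14 = 11.48
  Skills demo 65 × 0.05 = 3.25
  Case study 65 × 0.13 = 8.45
  Written test 55 × 0.11 = 6.05
  Theory 84 × 0.06 = 5.04
  Oral exam 62 × 0.2 = 12.4
  Safety assessment 74 × 0.24 = 17.76
Sum = 71.255
Discretionary bonus: 71.255 + 2 = 73.255
73.255 is ≥ 71 and < 74 → C-

C-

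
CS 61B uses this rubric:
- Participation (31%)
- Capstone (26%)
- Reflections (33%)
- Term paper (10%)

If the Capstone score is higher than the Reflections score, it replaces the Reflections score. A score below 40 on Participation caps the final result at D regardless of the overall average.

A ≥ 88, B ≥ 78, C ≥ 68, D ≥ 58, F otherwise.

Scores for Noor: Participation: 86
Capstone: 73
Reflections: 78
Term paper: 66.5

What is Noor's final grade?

B

Capstone (73) ≤ Reflections (78), so Reflections stays at 78.
Participation score 86 ≥ 40: minimum met.
Weighted total:
  Participation 86 × 0.31 = 26.66
  Capstone 73 × 0.26 = 18.98
  Reflections 78 × 0.33 = 25.74
  Term paper 66.5 × 0.1 = 6.65
Sum = 78.03
78.03 is ≥ 78 and < 88 → B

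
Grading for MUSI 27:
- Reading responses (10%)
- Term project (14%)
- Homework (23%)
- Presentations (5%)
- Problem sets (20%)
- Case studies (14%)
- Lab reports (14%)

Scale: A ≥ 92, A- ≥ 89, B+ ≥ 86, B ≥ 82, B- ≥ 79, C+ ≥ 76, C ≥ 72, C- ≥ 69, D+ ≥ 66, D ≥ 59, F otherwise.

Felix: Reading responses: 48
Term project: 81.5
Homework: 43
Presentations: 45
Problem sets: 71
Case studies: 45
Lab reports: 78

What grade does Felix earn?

Weighted total:
  Reading responses 48 × 0.1 = 4.8
  Term project 81.5 × 0.14 = 11.41
  Homework 43 × 0.23 = 9.89
  Presentations 45 × 0.05 = 2.25
  Problem sets 71 × 0.2 = 14.2
  Case studies 45 × 0.14 = 6.3
  Lab reports 78 × 0.14 = 10.92
Sum = 59.77
59.77 is ≥ 59 and < 66 → D

D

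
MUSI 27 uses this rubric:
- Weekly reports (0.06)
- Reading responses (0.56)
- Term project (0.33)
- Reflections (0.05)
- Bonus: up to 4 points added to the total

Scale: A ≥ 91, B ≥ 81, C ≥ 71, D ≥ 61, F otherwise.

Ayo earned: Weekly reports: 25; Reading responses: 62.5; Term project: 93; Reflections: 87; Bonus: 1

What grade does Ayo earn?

Weighted total:
  Weekly reports 25 × 0.06 = 1.5
  Reading responses 62.5 × 0.56 = 35
  Term project 93 × 0.33 = 30.69
  Reflections 87 × 0.05 = 4.35
Sum = 71.54
Bonus: 71.54 + 1 = 72.54
72.54 is ≥ 71 and < 81 → C

C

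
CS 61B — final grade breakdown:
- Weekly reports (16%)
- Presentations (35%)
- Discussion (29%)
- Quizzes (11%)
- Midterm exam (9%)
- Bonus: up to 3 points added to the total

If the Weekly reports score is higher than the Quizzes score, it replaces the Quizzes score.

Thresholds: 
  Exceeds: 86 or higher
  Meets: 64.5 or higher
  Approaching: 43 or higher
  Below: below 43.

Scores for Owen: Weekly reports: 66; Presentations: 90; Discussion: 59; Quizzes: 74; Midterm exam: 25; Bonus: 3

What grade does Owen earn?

Meets

Weekly reports (66) ≤ Quizzes (74), so Quizzes stays at 74.
Weighted total:
  Weekly reports 66 × 0.16 = 10.56
  Presentations 90 × 0.35 = 31.5
  Discussion 59 × 0.29 = 17.11
  Quizzes 74 × 0.11 = 8.14
  Midterm exam 25 × 0.09 = 2.25
Sum = 69.56
Bonus: 69.56 + 3 = 72.56
72.56 is ≥ 64.5 and < 86 → Meets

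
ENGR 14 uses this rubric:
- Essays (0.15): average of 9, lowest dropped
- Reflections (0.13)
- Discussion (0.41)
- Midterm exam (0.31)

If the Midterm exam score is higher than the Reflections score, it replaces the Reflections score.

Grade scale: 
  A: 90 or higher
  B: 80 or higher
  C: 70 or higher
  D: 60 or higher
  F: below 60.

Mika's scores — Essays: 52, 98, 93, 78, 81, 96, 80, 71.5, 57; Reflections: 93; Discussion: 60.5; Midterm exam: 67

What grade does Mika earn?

D

Essays: drop 52 → average of remaining 8 = 654.5/8 = 81.8125
Midterm exam (67) ≤ Reflections (93), so Reflections stays at 93.
Weighted total:
  Essays 81.8125 × 0.15 = 12.271875
  Reflections 93 × 0.13 = 12.09
  Discussion 60.5 × 0.41 = 24.805
  Midterm exam 67 × 0.31 = 20.77
Sum = 69.936875
69.936875 is ≥ 60 and < 70 → D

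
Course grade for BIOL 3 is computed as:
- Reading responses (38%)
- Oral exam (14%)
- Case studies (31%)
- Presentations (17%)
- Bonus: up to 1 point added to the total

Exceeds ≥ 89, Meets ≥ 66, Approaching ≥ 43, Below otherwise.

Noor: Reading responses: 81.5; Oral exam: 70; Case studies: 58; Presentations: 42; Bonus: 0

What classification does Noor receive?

Approaching

Weighted total:
  Reading responses 81.5 × 0.38 = 30.97
  Oral exam 70 × 0.14 = 9.8
  Case studies 58 × 0.31 = 17.98
  Presentations 42 × 0.17 = 7.14
Sum = 65.89
Bonus: 65.89 + 0 = 65.89
65.89 is ≥ 43 and < 66 → Approaching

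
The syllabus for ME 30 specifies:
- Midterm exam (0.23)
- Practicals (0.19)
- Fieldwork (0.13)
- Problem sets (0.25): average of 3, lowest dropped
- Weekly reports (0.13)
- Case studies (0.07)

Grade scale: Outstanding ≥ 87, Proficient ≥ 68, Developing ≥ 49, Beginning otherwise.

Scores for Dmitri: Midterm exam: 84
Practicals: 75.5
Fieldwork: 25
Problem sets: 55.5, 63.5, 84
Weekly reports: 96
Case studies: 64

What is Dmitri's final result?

Problem sets: drop 55.5 → average of remaining 2 = 147.5/2 = 73.75
Weighted total:
  Midterm exam 84 × 0.23 = 19.32
  Practicals 75.5 × 0.19 = 14.345
  Fieldwork 25 × 0.13 = 3.25
  Problem sets 73.75 × 0.25 = 18.4375
  Weekly reports 96 × 0.13 = 12.48
  Case studies 64 × 0.07 = 4.48
Sum = 72.3125
72.3125 is ≥ 68 and < 87 → Proficient

Proficient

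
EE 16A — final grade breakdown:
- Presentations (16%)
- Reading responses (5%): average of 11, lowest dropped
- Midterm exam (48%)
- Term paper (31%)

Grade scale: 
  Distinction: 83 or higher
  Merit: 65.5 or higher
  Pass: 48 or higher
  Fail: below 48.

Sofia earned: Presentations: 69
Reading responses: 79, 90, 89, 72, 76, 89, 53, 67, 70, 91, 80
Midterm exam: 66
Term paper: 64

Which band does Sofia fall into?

Reading responses: drop 53 → average of remaining 10 = 803/10 = 80.3
Weighted total:
  Presentations 69 × 0.16 = 11.04
  Reading responses 80.3 × 0.05 = 4.015
  Midterm exam 66 × 0.48 = 31.68
  Term paper 64 × 0.31 = 19.84
Sum = 66.575
66.575 is ≥ 65.5 and < 83 → Merit

Merit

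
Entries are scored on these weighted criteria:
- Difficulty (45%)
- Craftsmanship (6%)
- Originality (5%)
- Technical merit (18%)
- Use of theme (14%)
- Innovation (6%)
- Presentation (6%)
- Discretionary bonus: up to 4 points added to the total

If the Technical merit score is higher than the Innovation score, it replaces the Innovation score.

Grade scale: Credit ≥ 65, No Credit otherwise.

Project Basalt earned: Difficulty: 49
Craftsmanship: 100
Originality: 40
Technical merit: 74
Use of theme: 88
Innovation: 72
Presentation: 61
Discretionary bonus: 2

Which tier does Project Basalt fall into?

Technical merit (74) > Innovation (72), so Innovation counts as 74.
Weighted total:
  Difficulty 49 × 0.45 = 22.05
  Craftsmanship 100 × 0.06 = 6
  Originality 40 × 0.05 = 2
  Technical merit 74 × 0.18 = 13.32
  Use of theme 88 × 0.14 = 12.32
  Innovation 74 × 0.06 = 4.44
  Presentation 61 × 0.06 = 3.66
Sum = 63.79
Discretionary bonus: 63.79 + 2 = 65.79
65.79 ≥ 65 → Credit

Credit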